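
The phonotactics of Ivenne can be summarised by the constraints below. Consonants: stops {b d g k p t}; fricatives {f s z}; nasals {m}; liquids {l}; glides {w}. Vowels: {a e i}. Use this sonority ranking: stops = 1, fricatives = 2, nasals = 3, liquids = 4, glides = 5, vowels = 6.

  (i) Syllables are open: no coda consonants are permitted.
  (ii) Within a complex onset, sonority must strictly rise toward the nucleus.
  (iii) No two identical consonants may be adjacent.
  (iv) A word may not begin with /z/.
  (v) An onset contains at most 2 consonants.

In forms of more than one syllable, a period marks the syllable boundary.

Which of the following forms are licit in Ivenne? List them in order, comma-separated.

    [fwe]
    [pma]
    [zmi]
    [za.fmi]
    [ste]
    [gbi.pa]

[fwe] — σ1 onset /fw/ (2→5 rises), coda /∅/ ok → licit
[pma] — σ1 onset /pm/ (1→3 rises), coda /∅/ ok → licit
[zmi] — violates constraint (iv): word begins with /z/ → illicit
[za.fmi] — violates constraint (iv): word begins with /z/ → illicit
[ste] — violates constraint (ii): syllable 1 onset /st/: /s/ (fricative, 2) → /t/ (stop, 1) does not rise → illicit
[gbi.pa] — violates constraint (ii): syllable 1 onset /gb/: /g/ (stop, 1) → /b/ (stop, 1) does not rise → illicit

[fwe], [pma]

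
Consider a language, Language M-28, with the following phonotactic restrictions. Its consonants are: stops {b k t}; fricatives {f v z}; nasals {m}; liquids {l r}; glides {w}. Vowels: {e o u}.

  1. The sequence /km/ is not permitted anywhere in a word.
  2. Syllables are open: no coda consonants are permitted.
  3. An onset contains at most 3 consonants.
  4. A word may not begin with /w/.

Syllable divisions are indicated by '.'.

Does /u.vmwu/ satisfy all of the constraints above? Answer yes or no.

yes

/u.vmwu/ — σ1 onset /∅/, coda /∅/ ok; σ2 onset /vmw/ (3C), coda /∅/ ok → licit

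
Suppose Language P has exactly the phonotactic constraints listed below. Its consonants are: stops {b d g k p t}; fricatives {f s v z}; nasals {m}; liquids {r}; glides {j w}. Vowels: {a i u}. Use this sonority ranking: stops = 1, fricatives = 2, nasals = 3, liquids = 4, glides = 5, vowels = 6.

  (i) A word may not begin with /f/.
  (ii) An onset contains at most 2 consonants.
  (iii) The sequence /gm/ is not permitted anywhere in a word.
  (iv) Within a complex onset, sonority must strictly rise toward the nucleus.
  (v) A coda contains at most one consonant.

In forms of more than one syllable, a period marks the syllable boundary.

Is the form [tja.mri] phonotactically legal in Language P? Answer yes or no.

[tja.mri] — σ1 onset /tj/ (1→5 rises), coda /∅/ ok; σ2 onset /mr/ (3→4 rises), coda /∅/ ok → phonotactically legal

yes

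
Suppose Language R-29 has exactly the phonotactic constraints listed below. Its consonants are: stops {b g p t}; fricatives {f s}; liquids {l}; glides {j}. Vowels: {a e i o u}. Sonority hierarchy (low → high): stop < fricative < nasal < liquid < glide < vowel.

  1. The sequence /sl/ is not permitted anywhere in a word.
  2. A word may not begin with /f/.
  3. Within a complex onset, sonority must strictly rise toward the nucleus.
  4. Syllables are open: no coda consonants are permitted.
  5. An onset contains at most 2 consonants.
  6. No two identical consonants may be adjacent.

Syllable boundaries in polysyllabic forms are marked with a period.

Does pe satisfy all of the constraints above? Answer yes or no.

pe — σ1 onset /p/, coda /∅/ ok → well-formed

yes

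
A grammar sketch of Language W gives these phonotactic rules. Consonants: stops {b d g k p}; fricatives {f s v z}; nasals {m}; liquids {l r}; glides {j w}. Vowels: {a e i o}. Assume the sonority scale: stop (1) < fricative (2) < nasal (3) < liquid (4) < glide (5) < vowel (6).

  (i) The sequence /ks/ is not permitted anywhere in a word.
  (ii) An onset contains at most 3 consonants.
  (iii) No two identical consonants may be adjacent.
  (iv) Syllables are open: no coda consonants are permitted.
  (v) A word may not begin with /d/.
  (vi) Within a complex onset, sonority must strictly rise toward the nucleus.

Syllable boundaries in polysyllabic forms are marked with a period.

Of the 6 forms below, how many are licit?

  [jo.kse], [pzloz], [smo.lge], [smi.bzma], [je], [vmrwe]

2

[jo.kse] — violates constraint (i): contains banned sequence /ks/ → illicit
[pzloz] — violates constraint (iv): syllable 1 coda /z/ has 1 consonant (> 0) → illicit
[smo.lge] — violates constraint (vi): syllable 2 onset /lg/: /l/ (liquid, 4) → /g/ (stop, 1) does not rise → illicit
[smi.bzma] — σ1 onset /sm/ (2→3 rises), coda /∅/ ok; σ2 onset /bzm/ (1→2→3 rises), coda /∅/ ok → licit
[je] — σ1 onset /j/, coda /∅/ ok → licit
[vmrwe] — violates constraint (ii): syllable 1 onset /vmrw/ has 4 consonants (> 3) → illicit
Licit: [smi.bzma], [je] → 2.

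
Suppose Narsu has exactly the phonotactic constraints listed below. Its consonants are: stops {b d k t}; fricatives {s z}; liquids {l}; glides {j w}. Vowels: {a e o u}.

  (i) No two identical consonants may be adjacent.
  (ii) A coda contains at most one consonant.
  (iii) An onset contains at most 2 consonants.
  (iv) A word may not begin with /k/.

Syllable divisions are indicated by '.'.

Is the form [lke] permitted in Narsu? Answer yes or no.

yes

[lke] — σ1 onset /lk/ (2C), coda /∅/ ok → permitted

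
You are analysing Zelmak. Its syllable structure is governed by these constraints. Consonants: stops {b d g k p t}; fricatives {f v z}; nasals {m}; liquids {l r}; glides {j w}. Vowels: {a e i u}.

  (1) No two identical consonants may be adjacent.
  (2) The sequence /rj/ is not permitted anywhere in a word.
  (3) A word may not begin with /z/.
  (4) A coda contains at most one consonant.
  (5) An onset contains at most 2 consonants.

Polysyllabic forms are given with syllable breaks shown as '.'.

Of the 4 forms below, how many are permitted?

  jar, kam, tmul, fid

4

jar — σ1 onset /j/, coda /r/ ok → permitted
kam — σ1 onset /k/, coda /m/ ok → permitted
tmul — σ1 onset /tm/ (2C), coda /l/ ok → permitted
fid — σ1 onset /f/, coda /d/ ok → permitted
Permitted: jar, kam, tmul, fid → 4.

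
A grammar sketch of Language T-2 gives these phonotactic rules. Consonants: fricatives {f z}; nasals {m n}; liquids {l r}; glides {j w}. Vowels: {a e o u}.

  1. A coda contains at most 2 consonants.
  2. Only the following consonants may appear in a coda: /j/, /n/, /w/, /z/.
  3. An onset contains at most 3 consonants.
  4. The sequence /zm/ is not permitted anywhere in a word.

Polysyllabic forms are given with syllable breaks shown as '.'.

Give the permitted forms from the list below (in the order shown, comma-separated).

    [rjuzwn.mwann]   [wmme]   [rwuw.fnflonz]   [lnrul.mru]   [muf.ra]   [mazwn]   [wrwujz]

[rjuzwn.mwann] — violates constraint 1: syllable 1 coda /zwn/ has 3 consonants (> 2) → not permitted
[wmme] — σ1 onset /wmm/ (3C), coda /∅/ ok → permitted
[rwuw.fnflonz] — violates constraint 3: syllable 2 onset /fnfl/ has 4 consonants (> 3) → not permitted
[lnrul.mru] — violates constraint 2: syllable 1 coda contains /l/, which is not a licensed coda consonant → not permitted
[muf.ra] — violates constraint 2: syllable 1 coda contains /f/, which is not a licensed coda consonant → not permitted
[mazwn] — violates constraint 1: syllable 1 coda /zwn/ has 3 consonants (> 2) → not permitted
[wrwujz] — σ1 onset /wrw/ (3C), coda /jz/ (2C) ok → permitted

[wmme], [wrwujz]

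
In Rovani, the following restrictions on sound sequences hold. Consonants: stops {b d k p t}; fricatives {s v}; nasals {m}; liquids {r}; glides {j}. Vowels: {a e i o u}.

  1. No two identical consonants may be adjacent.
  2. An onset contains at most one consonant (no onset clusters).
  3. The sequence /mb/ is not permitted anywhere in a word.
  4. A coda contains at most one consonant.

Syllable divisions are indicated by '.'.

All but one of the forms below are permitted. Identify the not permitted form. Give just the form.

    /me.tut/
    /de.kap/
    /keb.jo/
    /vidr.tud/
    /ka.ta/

/me.tut/ — σ1 onset /m/, coda /∅/ ok; σ2 onset /t/, coda /t/ ok → permitted
/de.kap/ — σ1 onset /d/, coda /∅/ ok; σ2 onset /k/, coda /p/ ok → permitted
/keb.jo/ — σ1 onset /k/, coda /b/ ok; σ2 onset /j/, coda /∅/ ok → permitted
/vidr.tud/ — violates constraint 4: syllable 1 coda /dr/ has 2 consonants (> 1) → not permitted
/ka.ta/ — σ1 onset /k/, coda /∅/ ok; σ2 onset /t/, coda /∅/ ok → permitted

/vidr.tud/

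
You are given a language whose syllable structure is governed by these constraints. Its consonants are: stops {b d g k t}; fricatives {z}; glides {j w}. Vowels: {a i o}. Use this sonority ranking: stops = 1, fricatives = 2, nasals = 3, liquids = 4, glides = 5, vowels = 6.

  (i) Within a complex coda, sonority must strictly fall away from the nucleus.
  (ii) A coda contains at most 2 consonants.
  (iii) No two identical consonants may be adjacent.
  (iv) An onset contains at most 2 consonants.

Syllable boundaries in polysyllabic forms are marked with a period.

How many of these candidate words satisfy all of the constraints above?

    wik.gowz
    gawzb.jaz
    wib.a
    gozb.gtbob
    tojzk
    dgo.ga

wik.gowz — σ1 onset /w/, coda /k/ ok; σ2 onset /g/, coda /wz/ (5→2 falls) ok → permitted
gawzb.jaz — violates constraint (ii): syllable 1 coda /wzb/ has 3 consonants (> 2) → not permitted
wib.a — σ1 onset /w/, coda /b/ ok; σ2 onset /∅/, coda /∅/ ok → permitted
gozb.gtbob — violates constraint (iv): syllable 2 onset /gtb/ has 3 consonants (> 2) → not permitted
tojzk — violates constraint (ii): syllable 1 coda /jzk/ has 3 consonants (> 2) → not permitted
dgo.ga — σ1 onset /dg/ (2C), coda /∅/ ok; σ2 onset /g/, coda /∅/ ok → permitted
Permitted: wik.gowz, wib.a, dgo.ga → 3.

3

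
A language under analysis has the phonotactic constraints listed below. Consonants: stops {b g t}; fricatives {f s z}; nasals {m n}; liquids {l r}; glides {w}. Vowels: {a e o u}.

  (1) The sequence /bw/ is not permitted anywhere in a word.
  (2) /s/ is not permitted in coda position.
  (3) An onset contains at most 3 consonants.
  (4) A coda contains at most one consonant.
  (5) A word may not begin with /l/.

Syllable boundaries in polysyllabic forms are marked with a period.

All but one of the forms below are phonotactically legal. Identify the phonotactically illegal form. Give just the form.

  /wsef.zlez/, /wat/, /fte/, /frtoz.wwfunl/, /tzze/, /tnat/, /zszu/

/frtoz.wwfunl/

/wsef.zlez/ — σ1 onset /ws/ (2C), coda /f/ ok; σ2 onset /zl/ (2C), coda /z/ ok → phonotactically legal
/wat/ — σ1 onset /w/, coda /t/ ok → phonotactically legal
/fte/ — σ1 onset /ft/ (2C), coda /∅/ ok → phonotactically legal
/frtoz.wwfunl/ — violates constraint 4: syllable 2 coda /nl/ has 2 consonants (> 1) → phonotactically illegal
/tzze/ — σ1 onset /tzz/ (3C), coda /∅/ ok → phonotactically legal
/tnat/ — σ1 onset /tn/ (2C), coda /t/ ok → phonotactically legal
/zszu/ — σ1 onset /zsz/ (3C), coda /∅/ ok → phonotactically legal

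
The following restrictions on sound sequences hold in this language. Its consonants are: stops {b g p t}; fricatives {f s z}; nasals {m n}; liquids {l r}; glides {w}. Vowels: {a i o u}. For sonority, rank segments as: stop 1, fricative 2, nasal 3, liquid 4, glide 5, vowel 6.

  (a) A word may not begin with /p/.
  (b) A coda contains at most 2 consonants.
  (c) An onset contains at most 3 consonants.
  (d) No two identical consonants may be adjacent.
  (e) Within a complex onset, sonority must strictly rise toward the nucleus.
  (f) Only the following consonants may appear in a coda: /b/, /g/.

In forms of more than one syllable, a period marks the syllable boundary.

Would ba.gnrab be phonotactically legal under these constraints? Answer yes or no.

yes

ba.gnrab — σ1 onset /b/, coda /∅/ ok; σ2 onset /gnr/ (1→3→4 rises), coda /b/ ok → phonotactically legal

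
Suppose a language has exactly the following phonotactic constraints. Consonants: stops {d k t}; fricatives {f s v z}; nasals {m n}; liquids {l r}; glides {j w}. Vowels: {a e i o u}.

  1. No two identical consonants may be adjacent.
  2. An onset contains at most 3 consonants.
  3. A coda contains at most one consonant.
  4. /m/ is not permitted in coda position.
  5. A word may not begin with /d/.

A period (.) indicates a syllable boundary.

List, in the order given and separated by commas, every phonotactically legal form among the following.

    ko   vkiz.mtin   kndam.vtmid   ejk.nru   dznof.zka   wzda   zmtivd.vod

ko, vkiz.mtin, wzda

ko — σ1 onset /k/, coda /∅/ ok → phonotactically legal
vkiz.mtin — σ1 onset /vk/ (2C), coda /z/ ok; σ2 onset /mt/ (2C), coda /n/ ok → phonotactically legal
kndam.vtmid — violates constraint 4: syllable 1 coda contains /m/ → phonotactically illegal
ejk.nru — violates constraint 3: syllable 1 coda /jk/ has 2 consonants (> 1) → phonotactically illegal
dznof.zka — violates constraint 5: word begins with /d/ → phonotactically illegal
wzda — σ1 onset /wzd/ (3C), coda /∅/ ok → phonotactically legal
zmtivd.vod — violates constraint 3: syllable 1 coda /vd/ has 2 consonants (> 1) → phonotactically illegal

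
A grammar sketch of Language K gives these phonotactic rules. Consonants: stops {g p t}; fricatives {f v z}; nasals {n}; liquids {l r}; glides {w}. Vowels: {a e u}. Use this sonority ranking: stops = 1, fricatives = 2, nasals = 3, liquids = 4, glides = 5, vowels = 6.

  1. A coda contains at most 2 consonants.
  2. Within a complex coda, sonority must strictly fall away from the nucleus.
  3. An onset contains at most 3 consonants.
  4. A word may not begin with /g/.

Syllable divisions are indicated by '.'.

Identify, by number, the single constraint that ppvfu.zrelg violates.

3

ppvfu.zrelg: syllable 1 onset /ppvf/ has 4 consonants (> 3).
This is a violation of constraint 3: "An onset contains at most 3 consonants."
The remaining constraints (1, 2, 4) are satisfied.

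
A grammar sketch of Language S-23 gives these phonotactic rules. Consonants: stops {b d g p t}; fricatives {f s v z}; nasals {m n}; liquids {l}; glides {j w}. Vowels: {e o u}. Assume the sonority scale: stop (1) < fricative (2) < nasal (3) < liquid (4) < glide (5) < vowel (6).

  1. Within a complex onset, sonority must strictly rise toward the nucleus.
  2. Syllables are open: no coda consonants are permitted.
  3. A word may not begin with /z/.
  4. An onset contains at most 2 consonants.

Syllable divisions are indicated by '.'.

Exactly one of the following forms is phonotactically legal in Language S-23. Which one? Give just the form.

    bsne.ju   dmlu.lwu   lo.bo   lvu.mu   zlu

lo.bo

bsne.ju — violates constraint 4: syllable 1 onset /bsn/ has 3 consonants (> 2) → phonotactically illegal
dmlu.lwu — violates constraint 4: syllable 1 onset /dml/ has 3 consonants (> 2) → phonotactically illegal
lo.bo — σ1 onset /l/, coda /∅/ ok; σ2 onset /b/, coda /∅/ ok → phonotactically legal
lvu.mu — violates constraint 1: syllable 1 onset /lv/: /l/ (liquid, 4) → /v/ (fricative, 2) does not rise → phonotactically illegal
zlu — violates constraint 3: word begins with /z/ → phonotactically illegal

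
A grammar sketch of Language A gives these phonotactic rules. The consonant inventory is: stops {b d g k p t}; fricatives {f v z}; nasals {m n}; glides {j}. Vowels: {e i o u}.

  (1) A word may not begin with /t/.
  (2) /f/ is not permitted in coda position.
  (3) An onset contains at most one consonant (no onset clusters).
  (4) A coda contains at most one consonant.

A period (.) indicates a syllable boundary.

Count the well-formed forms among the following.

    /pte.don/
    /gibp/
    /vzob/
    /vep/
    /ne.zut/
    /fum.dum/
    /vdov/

/pte.don/ — violates constraint 3: syllable 1 onset /pt/ has 2 consonants (> 1) → ill-formed
/gibp/ — violates constraint 4: syllable 1 coda /bp/ has 2 consonants (> 1) → ill-formed
/vzob/ — violates constraint 3: syllable 1 onset /vz/ has 2 consonants (> 1) → ill-formed
/vep/ — σ1 onset /v/, coda /p/ ok → well-formed
/ne.zut/ — σ1 onset /n/, coda /∅/ ok; σ2 onset /z/, coda /t/ ok → well-formed
/fum.dum/ — σ1 onset /f/, coda /m/ ok; σ2 onset /d/, coda /m/ ok → well-formed
/vdov/ — violates constraint 3: syllable 1 onset /vd/ has 2 consonants (> 1) → ill-formed
Well-formed: /vep/, /ne.zut/, /fum.dum/ → 3.

3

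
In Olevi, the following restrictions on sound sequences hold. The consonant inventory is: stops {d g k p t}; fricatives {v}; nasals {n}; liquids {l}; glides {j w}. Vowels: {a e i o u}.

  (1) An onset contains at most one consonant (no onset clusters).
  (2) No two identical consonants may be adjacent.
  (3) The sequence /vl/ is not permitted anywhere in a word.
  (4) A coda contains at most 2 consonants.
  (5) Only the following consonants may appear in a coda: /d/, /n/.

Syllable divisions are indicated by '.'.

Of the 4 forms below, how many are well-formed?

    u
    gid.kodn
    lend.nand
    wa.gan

4

u — σ1 onset /∅/, coda /∅/ ok → well-formed
gid.kodn — σ1 onset /g/, coda /d/ ok; σ2 onset /k/, coda /dn/ (2C) ok → well-formed
lend.nand — σ1 onset /l/, coda /nd/ (2C) ok; σ2 onset /n/, coda /nd/ (2C) ok → well-formed
wa.gan — σ1 onset /w/, coda /∅/ ok; σ2 onset /g/, coda /n/ ok → well-formed
Well-formed: u, gid.kodn, lend.nand, wa.gan → 4.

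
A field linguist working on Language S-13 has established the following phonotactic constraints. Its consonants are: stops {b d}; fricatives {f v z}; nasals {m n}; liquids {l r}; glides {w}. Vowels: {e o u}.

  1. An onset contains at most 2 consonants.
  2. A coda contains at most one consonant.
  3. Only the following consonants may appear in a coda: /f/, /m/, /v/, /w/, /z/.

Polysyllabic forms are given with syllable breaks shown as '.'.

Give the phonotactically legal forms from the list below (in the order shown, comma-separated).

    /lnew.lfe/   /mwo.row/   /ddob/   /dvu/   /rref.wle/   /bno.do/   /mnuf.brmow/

/lnew.lfe/, /mwo.row/, /dvu/, /rref.wle/, /bno.do/

/lnew.lfe/ — σ1 onset /ln/ (2C), coda /w/ ok; σ2 onset /lf/ (2C), coda /∅/ ok → phonotactically legal
/mwo.row/ — σ1 onset /mw/ (2C), coda /∅/ ok; σ2 onset /r/, coda /w/ ok → phonotactically legal
/ddob/ — violates constraint 3: syllable 1 coda contains /b/, which is not a licensed coda consonant → phonotactically illegal
/dvu/ — σ1 onset /dv/ (2C), coda /∅/ ok → phonotactically legal
/rref.wle/ — σ1 onset /rr/ (2C), coda /f/ ok; σ2 onset /wl/ (2C), coda /∅/ ok → phonotactically legal
/bno.do/ — σ1 onset /bn/ (2C), coda /∅/ ok; σ2 onset /d/, coda /∅/ ok → phonotactically legal
/mnuf.brmow/ — violates constraint 1: syllable 2 onset /brm/ has 3 consonants (> 2) → phonotactically illegal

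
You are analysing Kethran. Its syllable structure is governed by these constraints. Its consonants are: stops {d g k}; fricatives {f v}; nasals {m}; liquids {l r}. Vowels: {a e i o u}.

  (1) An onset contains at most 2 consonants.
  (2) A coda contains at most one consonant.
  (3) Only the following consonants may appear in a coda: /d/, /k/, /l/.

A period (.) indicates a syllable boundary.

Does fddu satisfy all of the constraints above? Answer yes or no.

no

fddu — violates constraint 1: syllable 1 onset /fdd/ has 3 consonants (> 2) → phonotactically illegal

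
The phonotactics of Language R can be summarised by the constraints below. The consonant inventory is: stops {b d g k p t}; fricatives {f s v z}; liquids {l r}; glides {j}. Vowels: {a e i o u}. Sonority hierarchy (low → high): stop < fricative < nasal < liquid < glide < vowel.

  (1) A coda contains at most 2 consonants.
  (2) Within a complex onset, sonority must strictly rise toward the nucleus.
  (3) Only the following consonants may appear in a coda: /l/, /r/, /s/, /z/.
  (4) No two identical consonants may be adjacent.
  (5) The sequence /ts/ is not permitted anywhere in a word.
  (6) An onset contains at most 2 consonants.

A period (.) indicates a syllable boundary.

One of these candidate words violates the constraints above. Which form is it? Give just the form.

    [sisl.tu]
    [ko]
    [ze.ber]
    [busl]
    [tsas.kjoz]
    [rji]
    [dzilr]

[tsas.kjoz]

[sisl.tu] — σ1 onset /s/, coda /sl/ (2C) ok; σ2 onset /t/, coda /∅/ ok → well-formed
[ko] — σ1 onset /k/, coda /∅/ ok → well-formed
[ze.ber] — σ1 onset /z/, coda /∅/ ok; σ2 onset /b/, coda /r/ ok → well-formed
[busl] — σ1 onset /b/, coda /sl/ (2C) ok → well-formed
[tsas.kjoz] — violates constraint 5: contains banned sequence /ts/ → ill-formed
[rji] — σ1 onset /rj/ (4→5 rises), coda /∅/ ok → well-formed
[dzilr] — σ1 onset /dz/ (1→2 rises), coda /lr/ (2C) ok → well-formed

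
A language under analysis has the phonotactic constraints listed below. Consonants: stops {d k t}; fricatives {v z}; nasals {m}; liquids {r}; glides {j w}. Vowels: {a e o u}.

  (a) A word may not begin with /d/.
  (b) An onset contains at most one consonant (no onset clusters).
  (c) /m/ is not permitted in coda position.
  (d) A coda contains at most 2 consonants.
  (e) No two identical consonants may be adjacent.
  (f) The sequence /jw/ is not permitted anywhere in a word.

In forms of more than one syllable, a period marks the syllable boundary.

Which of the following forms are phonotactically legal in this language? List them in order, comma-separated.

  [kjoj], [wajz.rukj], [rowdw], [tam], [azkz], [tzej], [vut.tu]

[kjoj] — violates constraint (b): syllable 1 onset /kj/ has 2 consonants (> 1) → phonotactically illegal
[wajz.rukj] — σ1 onset /w/, coda /jz/ (2C) ok; σ2 onset /r/, coda /kj/ (2C) ok → phonotactically legal
[rowdw] — violates constraint (d): syllable 1 coda /wdw/ has 3 consonants (> 2) → phonotactically illegal
[tam] — violates constraint (c): syllable 1 coda contains /m/ → phonotactically illegal
[azkz] — violates constraint (d): syllable 1 coda /zkz/ has 3 consonants (> 2) → phonotactically illegal
[tzej] — violates constraint (b): syllable 1 onset /tz/ has 2 consonants (> 1) → phonotactically illegal
[vut.tu] — violates constraint (e): adjacent identical consonants /tt/ → phonotactically illegal

[wajz.rukj]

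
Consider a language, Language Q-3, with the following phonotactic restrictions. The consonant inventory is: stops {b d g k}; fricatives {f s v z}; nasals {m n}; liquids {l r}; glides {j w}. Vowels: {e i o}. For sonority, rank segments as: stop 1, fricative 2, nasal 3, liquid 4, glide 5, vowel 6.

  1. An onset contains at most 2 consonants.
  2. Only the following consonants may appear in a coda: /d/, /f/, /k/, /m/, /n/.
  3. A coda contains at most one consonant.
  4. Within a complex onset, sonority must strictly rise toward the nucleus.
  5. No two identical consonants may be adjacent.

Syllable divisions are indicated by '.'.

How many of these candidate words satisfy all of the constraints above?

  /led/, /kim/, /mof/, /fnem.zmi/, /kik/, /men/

/led/ — σ1 onset /l/, coda /d/ ok → permitted
/kim/ — σ1 onset /k/, coda /m/ ok → permitted
/mof/ — σ1 onset /m/, coda /f/ ok → permitted
/fnem.zmi/ — σ1 onset /fn/ (2→3 rises), coda /m/ ok; σ2 onset /zm/ (2→3 rises), coda /∅/ ok → permitted
/kik/ — σ1 onset /k/, coda /k/ ok → permitted
/men/ — σ1 onset /m/, coda /n/ ok → permitted
Permitted: /led/, /kim/, /mof/, /fnem.zmi/, /kik/, /men/ → 6.

6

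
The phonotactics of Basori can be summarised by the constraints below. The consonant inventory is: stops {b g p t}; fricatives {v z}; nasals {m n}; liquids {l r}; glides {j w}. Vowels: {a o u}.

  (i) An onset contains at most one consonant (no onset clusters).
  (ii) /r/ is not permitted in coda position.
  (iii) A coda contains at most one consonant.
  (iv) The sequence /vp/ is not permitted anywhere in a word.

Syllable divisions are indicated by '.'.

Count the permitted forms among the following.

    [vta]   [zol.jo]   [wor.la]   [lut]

[vta] — violates constraint (i): syllable 1 onset /vt/ has 2 consonants (> 1) → not permitted
[zol.jo] — σ1 onset /z/, coda /l/ ok; σ2 onset /j/, coda /∅/ ok → permitted
[wor.la] — violates constraint (ii): syllable 1 coda contains /r/ → not permitted
[lut] — σ1 onset /l/, coda /t/ ok → permitted
Permitted: [zol.jo], [lut] → 2.

2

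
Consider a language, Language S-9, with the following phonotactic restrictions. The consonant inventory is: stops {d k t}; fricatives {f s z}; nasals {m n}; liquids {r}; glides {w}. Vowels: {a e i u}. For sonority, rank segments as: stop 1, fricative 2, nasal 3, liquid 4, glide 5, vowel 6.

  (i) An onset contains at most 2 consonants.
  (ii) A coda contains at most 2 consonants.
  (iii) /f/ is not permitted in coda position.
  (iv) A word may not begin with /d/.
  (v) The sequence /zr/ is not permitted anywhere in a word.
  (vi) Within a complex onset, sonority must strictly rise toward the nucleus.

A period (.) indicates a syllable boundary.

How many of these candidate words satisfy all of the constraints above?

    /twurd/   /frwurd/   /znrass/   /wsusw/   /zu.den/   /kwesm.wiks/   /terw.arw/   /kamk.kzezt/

5

/twurd/ — σ1 onset /tw/ (1→5 rises), coda /rd/ (2C) ok → well-formed
/frwurd/ — violates constraint (i): syllable 1 onset /frw/ has 3 consonants (> 2) → ill-formed
/znrass/ — violates constraint (i): syllable 1 onset /znr/ has 3 consonants (> 2) → ill-formed
/wsusw/ — violates constraint (vi): syllable 1 onset /ws/: /w/ (glide, 5) → /s/ (fricative, 2) does not rise → ill-formed
/zu.den/ — σ1 onset /z/, coda /∅/ ok; σ2 onset /d/, coda /n/ ok → well-formed
/kwesm.wiks/ — σ1 onset /kw/ (1→5 rises), coda /sm/ (2C) ok; σ2 onset /w/, coda /ks/ (2C) ok → well-formed
/terw.arw/ — σ1 onset /t/, coda /rw/ (2C) ok; σ2 onset /∅/, coda /rw/ (2C) ok → well-formed
/kamk.kzezt/ — σ1 onset /k/, coda /mk/ (2C) ok; σ2 onset /kz/ (1→2 rises), coda /zt/ (2C) ok → well-formed
Well-formed: /twurd/, /zu.den/, /kwesm.wiks/, /terw.arw/, /kamk.kzezt/ → 5.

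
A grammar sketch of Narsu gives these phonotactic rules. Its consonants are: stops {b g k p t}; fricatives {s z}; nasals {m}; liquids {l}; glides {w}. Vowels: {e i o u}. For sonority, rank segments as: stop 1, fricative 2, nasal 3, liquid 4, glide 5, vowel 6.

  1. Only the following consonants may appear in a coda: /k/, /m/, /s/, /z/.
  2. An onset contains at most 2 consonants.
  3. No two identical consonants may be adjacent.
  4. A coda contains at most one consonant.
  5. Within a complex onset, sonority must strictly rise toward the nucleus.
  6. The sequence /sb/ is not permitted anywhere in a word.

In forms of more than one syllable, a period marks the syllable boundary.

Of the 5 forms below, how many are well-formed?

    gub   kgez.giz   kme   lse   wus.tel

1

gub — violates constraint 1: syllable 1 coda contains /b/, which is not a licensed coda consonant → ill-formed
kgez.giz — violates constraint 5: syllable 1 onset /kg/: /k/ (stop, 1) → /g/ (stop, 1) does not rise → ill-formed
kme — σ1 onset /km/ (1→3 rises), coda /∅/ ok → well-formed
lse — violates constraint 5: syllable 1 onset /ls/: /l/ (liquid, 4) → /s/ (fricative, 2) does not rise → ill-formed
wus.tel — violates constraint 1: syllable 2 coda contains /l/, which is not a licensed coda consonant → ill-formed
Well-formed: kme → 1.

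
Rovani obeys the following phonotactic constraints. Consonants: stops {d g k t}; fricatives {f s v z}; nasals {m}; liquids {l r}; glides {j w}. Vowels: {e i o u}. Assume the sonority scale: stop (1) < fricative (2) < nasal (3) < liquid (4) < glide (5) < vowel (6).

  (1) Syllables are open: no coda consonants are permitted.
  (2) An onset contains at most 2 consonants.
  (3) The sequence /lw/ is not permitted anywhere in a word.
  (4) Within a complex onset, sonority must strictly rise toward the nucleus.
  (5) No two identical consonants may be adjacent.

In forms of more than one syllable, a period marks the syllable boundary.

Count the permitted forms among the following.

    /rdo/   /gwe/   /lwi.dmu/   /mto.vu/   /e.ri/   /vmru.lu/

2

/rdo/ — violates constraint 4: syllable 1 onset /rd/: /r/ (liquid, 4) → /d/ (stop, 1) does not rise → not permitted
/gwe/ — σ1 onset /gw/ (1→5 rises), coda /∅/ ok → permitted
/lwi.dmu/ — violates constraint 3: contains banned sequence /lw/ → not permitted
/mto.vu/ — violates constraint 4: syllable 1 onset /mt/: /m/ (nasal, 3) → /t/ (stop, 1) does not rise → not permitted
/e.ri/ — σ1 onset /∅/, coda /∅/ ok; σ2 onset /r/, coda /∅/ ok → permitted
/vmru.lu/ — violates constraint 2: syllable 1 onset /vmr/ has 3 consonants (> 2) → not permitted
Permitted: /gwe/, /e.ri/ → 2.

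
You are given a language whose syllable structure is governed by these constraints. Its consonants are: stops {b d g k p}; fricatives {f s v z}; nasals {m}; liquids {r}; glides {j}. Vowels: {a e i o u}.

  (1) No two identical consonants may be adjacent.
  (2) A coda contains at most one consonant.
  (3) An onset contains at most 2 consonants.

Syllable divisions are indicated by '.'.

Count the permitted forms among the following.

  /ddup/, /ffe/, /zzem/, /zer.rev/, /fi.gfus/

/ddup/ — violates constraint 1: adjacent identical consonants /dd/ → not permitted
/ffe/ — violates constraint 1: adjacent identical consonants /ff/ → not permitted
/zzem/ — violates constraint 1: adjacent identical consonants /zz/ → not permitted
/zer.rev/ — violates constraint 1: adjacent identical consonants /rr/ → not permitted
/fi.gfus/ — σ1 onset /f/, coda /∅/ ok; σ2 onset /gf/ (2C), coda /s/ ok → permitted
Permitted: /fi.gfus/ → 1.

1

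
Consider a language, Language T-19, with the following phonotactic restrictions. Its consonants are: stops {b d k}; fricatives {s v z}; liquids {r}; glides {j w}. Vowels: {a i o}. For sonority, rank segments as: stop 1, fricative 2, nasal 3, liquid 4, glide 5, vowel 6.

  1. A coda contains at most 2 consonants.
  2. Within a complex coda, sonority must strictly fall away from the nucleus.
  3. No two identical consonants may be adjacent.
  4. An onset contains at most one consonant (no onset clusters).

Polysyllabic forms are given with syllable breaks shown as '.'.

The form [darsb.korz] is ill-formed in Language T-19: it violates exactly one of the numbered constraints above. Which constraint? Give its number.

1

[darsb.korz]: syllable 1 coda /rsb/ has 3 consonants (> 2).
This is a violation of constraint 1: "A coda contains at most 2 consonants."
The remaining constraints (2, 3, 4) are satisfied.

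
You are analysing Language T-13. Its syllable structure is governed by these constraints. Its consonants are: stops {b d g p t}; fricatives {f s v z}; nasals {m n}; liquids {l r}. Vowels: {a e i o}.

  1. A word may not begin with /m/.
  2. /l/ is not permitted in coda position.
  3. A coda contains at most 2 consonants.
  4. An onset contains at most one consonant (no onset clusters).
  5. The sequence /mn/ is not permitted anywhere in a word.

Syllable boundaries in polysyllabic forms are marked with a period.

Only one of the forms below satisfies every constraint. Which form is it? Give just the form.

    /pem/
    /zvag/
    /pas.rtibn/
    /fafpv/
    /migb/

/pem/

/pem/ — σ1 onset /p/, coda /m/ ok → licit
/zvag/ — violates constraint 4: syllable 1 onset /zv/ has 2 consonants (> 1) → illicit
/pas.rtibn/ — violates constraint 4: syllable 2 onset /rt/ has 2 consonants (> 1) → illicit
/fafpv/ — violates constraint 3: syllable 1 coda /fpv/ has 3 consonants (> 2) → illicit
/migb/ — violates constraint 1: word begins with /m/ → illicit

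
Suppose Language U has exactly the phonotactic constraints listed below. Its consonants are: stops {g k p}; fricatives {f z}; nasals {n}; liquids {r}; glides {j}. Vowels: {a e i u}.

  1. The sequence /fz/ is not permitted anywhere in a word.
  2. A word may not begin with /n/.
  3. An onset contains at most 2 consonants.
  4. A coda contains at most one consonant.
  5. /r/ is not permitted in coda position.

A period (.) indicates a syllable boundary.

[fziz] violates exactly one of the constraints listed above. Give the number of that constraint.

1

[fziz]: contains banned sequence /fz/.
This is a violation of constraint 1: "The sequence /fz/ is not permitted anywhere in a word."
The remaining constraints (2, 3, 4, 5) are satisfied.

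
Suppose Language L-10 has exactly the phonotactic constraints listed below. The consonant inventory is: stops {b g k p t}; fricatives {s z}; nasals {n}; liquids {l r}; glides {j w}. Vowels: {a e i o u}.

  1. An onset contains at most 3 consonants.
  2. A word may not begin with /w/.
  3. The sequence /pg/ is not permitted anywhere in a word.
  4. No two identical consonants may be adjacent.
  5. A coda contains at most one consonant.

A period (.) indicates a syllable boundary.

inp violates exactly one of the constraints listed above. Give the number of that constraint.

5

inp: syllable 1 coda /np/ has 2 consonants (> 1).
This is a violation of constraint 5: "A coda contains at most one consonant."
The remaining constraints (1, 2, 3, 4) are satisfied.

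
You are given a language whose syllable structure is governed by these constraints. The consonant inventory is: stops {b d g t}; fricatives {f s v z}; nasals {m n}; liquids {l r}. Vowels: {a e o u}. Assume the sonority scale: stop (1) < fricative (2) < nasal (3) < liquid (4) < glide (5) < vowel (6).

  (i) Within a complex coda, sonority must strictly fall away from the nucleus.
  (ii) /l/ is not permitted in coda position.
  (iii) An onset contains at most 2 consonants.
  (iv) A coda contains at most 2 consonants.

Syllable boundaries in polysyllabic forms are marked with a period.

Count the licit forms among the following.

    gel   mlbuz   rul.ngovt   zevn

gel — violates constraint (ii): syllable 1 coda contains /l/ → illicit
mlbuz — violates constraint (iii): syllable 1 onset /mlb/ has 3 consonants (> 2) → illicit
rul.ngovt — violates constraint (ii): syllable 1 coda contains /l/ → illicit
zevn — violates constraint (i): syllable 1 coda /vn/: /v/ (fricative, 2) → /n/ (nasal, 3) does not fall → illicit
No form is licit → 0.

0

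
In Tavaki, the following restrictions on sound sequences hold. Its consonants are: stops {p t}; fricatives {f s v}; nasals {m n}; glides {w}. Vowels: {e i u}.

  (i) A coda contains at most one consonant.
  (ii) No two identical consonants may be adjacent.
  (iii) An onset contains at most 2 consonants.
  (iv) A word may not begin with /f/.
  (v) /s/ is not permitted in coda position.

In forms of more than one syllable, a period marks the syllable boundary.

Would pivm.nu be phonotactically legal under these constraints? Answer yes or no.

no

pivm.nu — violates constraint (i): syllable 1 coda /vm/ has 2 consonants (> 1) → phonotactically illegal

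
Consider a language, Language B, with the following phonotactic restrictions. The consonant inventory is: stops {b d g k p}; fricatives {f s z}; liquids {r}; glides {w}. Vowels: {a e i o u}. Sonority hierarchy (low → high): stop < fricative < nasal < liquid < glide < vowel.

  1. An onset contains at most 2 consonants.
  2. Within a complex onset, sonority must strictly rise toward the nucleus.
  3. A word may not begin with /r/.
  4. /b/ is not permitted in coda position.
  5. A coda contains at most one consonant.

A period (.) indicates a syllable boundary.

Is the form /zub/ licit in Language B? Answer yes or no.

/zub/ — violates constraint 4: syllable 1 coda contains /b/ → illicit

no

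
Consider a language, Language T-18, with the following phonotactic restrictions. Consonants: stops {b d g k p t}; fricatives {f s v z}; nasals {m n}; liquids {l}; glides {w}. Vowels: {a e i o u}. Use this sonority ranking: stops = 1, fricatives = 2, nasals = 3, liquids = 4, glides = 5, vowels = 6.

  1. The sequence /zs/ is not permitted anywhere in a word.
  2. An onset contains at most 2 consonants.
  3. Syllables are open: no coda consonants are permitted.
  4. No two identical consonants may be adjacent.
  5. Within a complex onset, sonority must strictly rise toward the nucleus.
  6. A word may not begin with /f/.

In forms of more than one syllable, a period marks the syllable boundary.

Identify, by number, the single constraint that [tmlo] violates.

2

[tmlo]: syllable 1 onset /tml/ has 3 consonants (> 2).
This is a violation of constraint 2: "An onset contains at most 2 consonants."
The remaining constraints (1, 3, 4, 5, 6) are satisfied.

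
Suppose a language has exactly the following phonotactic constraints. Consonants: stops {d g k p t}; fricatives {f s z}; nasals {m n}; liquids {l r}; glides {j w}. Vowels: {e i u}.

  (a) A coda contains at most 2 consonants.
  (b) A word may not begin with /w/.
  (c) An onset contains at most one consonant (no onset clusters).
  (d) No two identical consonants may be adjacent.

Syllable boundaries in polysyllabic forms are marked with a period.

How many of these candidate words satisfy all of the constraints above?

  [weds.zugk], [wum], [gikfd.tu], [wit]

0

[weds.zugk] — violates constraint (b): word begins with /w/ → illicit
[wum] — violates constraint (b): word begins with /w/ → illicit
[gikfd.tu] — violates constraint (a): syllable 1 coda /kfd/ has 3 consonants (> 2) → illicit
[wit] — violates constraint (b): word begins with /w/ → illicit
No form is licit → 0.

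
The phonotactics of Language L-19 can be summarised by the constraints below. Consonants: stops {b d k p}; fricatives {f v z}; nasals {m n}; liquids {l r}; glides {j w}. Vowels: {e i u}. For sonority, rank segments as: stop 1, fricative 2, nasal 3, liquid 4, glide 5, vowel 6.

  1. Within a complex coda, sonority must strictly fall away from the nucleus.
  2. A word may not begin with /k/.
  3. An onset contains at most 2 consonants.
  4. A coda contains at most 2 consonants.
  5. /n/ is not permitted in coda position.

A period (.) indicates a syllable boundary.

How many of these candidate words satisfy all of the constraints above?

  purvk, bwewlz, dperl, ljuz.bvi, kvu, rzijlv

1

purvk — violates constraint 4: syllable 1 coda /rvk/ has 3 consonants (> 2) → ill-formed
bwewlz — violates constraint 4: syllable 1 coda /wlz/ has 3 consonants (> 2) → ill-formed
dperl — violates constraint 1: syllable 1 coda /rl/: /r/ (liquid, 4) → /l/ (liquid, 4) does not fall → ill-formed
ljuz.bvi — σ1 onset /lj/ (2C), coda /z/ ok; σ2 onset /bv/ (2C), coda /∅/ ok → well-formed
kvu — violates constraint 2: word begins with /k/ → ill-formed
rzijlv — violates constraint 4: syllable 1 coda /jlv/ has 3 consonants (> 2) → ill-formed
Well-formed: ljuz.bvi → 1.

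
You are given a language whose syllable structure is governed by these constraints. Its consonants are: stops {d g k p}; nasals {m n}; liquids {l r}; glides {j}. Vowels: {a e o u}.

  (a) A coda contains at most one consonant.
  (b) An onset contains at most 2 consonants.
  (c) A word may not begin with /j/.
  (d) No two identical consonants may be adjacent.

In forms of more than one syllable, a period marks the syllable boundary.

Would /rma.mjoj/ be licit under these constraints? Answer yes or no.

/rma.mjoj/ — σ1 onset /rm/ (2C), coda /∅/ ok; σ2 onset /mj/ (2C), coda /j/ ok → licit

yes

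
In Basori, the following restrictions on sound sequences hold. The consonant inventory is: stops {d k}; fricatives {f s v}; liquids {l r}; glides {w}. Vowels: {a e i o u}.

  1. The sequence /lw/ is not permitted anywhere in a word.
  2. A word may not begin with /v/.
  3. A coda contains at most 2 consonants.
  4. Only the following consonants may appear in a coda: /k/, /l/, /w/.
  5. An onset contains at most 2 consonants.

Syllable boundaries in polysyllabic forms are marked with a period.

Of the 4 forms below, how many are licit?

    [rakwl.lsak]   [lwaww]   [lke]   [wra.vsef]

[rakwl.lsak] — violates constraint 3: syllable 1 coda /kwl/ has 3 consonants (> 2) → illicit
[lwaww] — violates constraint 1: contains banned sequence /lw/ → illicit
[lke] — σ1 onset /lk/ (2C), coda /∅/ ok → licit
[wra.vsef] — violates constraint 4: syllable 2 coda contains /f/, which is not a licensed coda consonant → illicit
Licit: [lke] → 1.

1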